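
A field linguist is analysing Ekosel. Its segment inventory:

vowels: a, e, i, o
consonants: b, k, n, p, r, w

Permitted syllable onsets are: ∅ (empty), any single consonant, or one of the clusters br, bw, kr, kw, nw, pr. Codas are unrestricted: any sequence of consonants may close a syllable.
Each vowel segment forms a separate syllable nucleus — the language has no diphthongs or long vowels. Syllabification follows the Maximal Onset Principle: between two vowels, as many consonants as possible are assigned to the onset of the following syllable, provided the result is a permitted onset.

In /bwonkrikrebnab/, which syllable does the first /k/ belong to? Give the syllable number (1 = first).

2

The vowels are o, i, e, a — 4 nuclei, so 4 syllables.
σ1/σ2 boundary: /nkr/; trying suffixes from longest down, /kr/ is the first permitted one, so coda /n/ | onset /kr/.
σ2/σ3 boundary: /kr/ is a licit onset in full, so it all attaches to the next syllable.
σ3/σ4 boundary: cluster /bn/ — the longest permitted-onset suffix is /n/; onset = /n/, preceding coda = /b/.
Syllabification: bwon.kri.kreb.nab.
The first /k/ is in the onset of syllable 2 (/kri/).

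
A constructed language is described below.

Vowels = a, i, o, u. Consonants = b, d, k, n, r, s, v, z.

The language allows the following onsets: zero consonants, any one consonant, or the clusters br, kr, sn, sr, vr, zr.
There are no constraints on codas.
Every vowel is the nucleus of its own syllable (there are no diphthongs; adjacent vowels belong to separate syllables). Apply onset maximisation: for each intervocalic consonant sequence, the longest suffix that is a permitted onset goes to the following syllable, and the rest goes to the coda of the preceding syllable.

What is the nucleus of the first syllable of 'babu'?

Vowels present: a, u; each is a nucleus, giving 2 syllables.
The first nucleus (vowel 1 from the left) is /a/.

a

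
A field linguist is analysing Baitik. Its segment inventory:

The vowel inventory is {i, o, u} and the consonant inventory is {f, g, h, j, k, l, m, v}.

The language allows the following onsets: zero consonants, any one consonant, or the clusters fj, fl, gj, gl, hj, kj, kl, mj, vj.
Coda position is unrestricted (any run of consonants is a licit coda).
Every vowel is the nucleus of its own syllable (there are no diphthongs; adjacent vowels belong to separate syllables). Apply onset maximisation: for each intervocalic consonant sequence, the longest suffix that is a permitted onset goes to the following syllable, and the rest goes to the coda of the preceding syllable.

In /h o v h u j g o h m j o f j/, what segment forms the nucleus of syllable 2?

u

Nuclei (vowels): o, u, o, o → 4 syllables.
The second nucleus (vowel 2 from the left) is /u/.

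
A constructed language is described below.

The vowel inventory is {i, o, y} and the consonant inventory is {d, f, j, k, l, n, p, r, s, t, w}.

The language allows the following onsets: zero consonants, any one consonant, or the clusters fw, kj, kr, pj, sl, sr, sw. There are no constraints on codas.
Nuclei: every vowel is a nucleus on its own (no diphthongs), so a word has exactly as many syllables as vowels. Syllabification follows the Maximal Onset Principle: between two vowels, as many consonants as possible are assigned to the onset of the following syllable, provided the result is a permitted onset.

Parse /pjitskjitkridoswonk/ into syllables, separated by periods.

The vowels are i, i, i, o, o — 5 nuclei, so 5 syllables.
V1 /i/ – V2 /i/: /tskj/ splits as /ts/ + /kj/ (/kj/ is the longest suffix that is a licit onset).
V2 /i/ – V3 /i/: cluster /tkr/ — the longest permitted-onset suffix is /kr/; onset = /kr/, preceding coda = /t/.
V3 /i/ – V4 /o/: /d/ → onset of the next syllable (single consonants are always licit onsets).
V4 /o/ – V5 /o/: /sw/ is a licit onset in full, so it all attaches to the next syllable.

pjits.kjit.kri.do.swonk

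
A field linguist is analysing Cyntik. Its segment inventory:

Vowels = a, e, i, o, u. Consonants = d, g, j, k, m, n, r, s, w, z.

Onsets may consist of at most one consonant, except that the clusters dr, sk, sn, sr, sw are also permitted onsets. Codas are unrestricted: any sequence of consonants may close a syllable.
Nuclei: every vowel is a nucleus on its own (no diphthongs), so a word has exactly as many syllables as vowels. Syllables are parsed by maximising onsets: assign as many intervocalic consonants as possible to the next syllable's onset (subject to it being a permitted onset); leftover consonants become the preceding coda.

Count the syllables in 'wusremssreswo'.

4

The vowels are u, e, e, o — 4 nuclei, so 4 syllables.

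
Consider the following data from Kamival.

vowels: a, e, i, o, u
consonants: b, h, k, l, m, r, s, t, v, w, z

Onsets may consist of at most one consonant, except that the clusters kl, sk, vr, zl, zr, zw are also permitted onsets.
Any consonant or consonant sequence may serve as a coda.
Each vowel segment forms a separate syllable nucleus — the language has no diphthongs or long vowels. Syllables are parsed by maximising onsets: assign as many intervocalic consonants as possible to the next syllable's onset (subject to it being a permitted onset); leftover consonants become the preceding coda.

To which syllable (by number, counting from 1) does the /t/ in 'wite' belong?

The vowels are i, e — 2 nuclei, so 2 syllables.
/i…e/ gap (V1→V2): just /t/ — single C goes to the following onset.
So the parse is wi.te.
The /t/ is in the onset of syllable 2 (/te/).

2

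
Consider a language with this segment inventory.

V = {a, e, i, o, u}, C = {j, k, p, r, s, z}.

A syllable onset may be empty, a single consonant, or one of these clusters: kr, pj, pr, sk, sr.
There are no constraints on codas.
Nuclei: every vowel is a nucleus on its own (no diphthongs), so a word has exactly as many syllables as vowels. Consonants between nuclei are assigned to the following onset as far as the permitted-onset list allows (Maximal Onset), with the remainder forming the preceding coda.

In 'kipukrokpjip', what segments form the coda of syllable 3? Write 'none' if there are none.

Vowels present: i, u, o, i; each is a nucleus, giving 4 syllables.
Between /i/ (V1) and /u/ (V2): /p/ is a single consonant, so it becomes the next onset.
Between /u/ (V2) and /o/ (V3): /kr/ is a licit onset in full, so it all attaches to the next syllable.
Between /o/ (V3) and /i/ (V4): /kpj/ — longest licit onset from the right is /pj/, leaving /k/ as coda.
Putting it together: ki.pu.krok.pjip.
Syllable 3 is /krok/: onset /kr/, nucleus /o/, coda /k/.

k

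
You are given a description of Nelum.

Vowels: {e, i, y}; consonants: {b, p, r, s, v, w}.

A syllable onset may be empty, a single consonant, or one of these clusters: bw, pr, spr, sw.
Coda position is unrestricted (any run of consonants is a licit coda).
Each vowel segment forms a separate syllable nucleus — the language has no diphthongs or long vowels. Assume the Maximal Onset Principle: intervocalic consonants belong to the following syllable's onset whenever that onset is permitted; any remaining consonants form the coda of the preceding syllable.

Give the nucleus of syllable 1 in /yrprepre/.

y

The vowels are y, e, e — 3 nuclei, so 3 syllables.
The first nucleus (vowel 1 from the left) is /y/.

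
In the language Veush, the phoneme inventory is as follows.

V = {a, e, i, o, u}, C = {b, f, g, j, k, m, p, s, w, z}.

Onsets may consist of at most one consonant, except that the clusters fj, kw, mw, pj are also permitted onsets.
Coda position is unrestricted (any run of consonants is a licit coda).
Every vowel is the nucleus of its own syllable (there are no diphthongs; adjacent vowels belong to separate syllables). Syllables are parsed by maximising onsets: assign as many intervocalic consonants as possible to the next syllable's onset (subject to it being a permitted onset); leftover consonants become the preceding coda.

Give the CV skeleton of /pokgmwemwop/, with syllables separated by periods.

CVCC.CCV.CCVC

Nuclei (vowels): o, e, o → 3 syllables.
Between /o/ (V1) and /e/ (V2): /kgmw/ — longest licit onset from the right is /mw/, leaving /kg/ as coda.
Between /e/ (V2) and /o/ (V3): cluster /mw/ — /mw/ is itself a permitted onset, so the whole cluster goes right; preceding coda = ∅.
So the parse is pokg.mwe.mwop.
Mapping each syllable to C/V: /pokg/ → CVCC, /mwe/ → CCV, /mwop/ → CCVC.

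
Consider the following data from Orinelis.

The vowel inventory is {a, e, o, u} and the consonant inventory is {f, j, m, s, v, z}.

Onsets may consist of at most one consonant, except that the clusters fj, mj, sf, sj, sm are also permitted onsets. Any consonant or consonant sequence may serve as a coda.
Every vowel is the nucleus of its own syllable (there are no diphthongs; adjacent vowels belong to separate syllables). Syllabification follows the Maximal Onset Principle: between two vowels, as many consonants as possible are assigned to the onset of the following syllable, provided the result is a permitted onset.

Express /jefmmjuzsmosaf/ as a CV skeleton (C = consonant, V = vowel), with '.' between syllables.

The vowels are e, u, o, a — 4 nuclei, so 4 syllables.
σ1/σ2 boundary: /fmmj/ — longest licit onset from the right is /mj/, leaving /fm/ as coda.
σ2/σ3 boundary: cluster /zsm/ — the longest permitted-onset suffix is /sm/; onset = /sm/, preceding coda = /z/.
σ3/σ4 boundary: just /s/ — single C goes to the following onset.
Putting it together: jefm.mjuz.smo.saf.
Mapping each syllable to C/V: /jefm/ → CVCC, /mjuz/ → CCVC, /smo/ → CCV, /saf/ → CVC.

CVCC.CCVC.CCV.CVC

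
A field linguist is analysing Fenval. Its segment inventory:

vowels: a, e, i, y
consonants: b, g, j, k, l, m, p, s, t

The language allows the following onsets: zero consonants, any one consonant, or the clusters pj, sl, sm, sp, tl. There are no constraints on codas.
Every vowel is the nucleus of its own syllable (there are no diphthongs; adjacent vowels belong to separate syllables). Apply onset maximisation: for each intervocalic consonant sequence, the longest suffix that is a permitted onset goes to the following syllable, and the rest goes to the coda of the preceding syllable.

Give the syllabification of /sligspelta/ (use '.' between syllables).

Nuclei (vowels): i, e, a → 3 syllables.
σ1/σ2 boundary: /gsp/ — longest licit onset from the right is /sp/, leaving /g/ as coda.
σ2/σ3 boundary: /lt/ splits as /l/ + /t/ (/t/ is the longest suffix that is a licit onset).

slig.spel.ta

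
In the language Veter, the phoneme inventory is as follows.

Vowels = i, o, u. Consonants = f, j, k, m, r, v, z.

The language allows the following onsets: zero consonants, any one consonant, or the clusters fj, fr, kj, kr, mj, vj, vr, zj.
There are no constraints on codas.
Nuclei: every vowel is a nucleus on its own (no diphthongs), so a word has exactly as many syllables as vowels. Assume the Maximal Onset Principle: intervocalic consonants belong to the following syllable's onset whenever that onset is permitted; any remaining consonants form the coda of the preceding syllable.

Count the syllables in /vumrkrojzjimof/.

4

The vowels are u, o, i, o — 4 nuclei, so 4 syllables.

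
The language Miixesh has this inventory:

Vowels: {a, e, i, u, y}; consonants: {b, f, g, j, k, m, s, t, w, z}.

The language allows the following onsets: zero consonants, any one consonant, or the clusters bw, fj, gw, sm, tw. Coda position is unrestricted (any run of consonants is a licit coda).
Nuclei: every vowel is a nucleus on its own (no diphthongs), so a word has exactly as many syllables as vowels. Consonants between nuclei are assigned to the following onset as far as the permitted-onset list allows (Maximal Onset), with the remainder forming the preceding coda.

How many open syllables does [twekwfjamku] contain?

The vowels are e, a, u — 3 nuclei, so 3 syllables.
V1 /e/ – V2 /a/: cluster /kwfj/ — the longest permitted-onset suffix is /fj/; onset = /fj/, preceding coda = /kw/.
V2 /a/ – V3 /u/: /mk/; trying suffixes from longest down, /k/ is the first permitted one, so coda /m/ | onset /k/.
Result: twekw.fjam.ku.
Classifying each syllable: /twekw/ (closed), /fjam/ (closed), /ku/ (open).
Open syllables: 1.

1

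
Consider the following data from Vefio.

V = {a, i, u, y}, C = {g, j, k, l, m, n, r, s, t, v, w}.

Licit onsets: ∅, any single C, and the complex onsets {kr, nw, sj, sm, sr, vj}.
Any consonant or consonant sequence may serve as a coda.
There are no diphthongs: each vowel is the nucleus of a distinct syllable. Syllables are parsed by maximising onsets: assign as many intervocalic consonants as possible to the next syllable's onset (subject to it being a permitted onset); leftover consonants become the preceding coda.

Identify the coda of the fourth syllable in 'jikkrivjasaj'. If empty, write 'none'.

The vowels are i, i, a, a — 4 nuclei, so 4 syllables.
Between /i/ (V1) and /i/ (V2): /kkr/ — longest licit onset from the right is /kr/, leaving /k/ as coda.
Between /i/ (V2) and /a/ (V3): cluster /vj/ — /vj/ is itself a permitted onset, so the whole cluster goes right; preceding coda = ∅.
Between /a/ (V3) and /a/ (V4): /s/ is a single consonant, so it becomes the next onset.
So the parse is jik.kri.vja.saj.
Syllable 4 is /saj/: onset /s/, nucleus /a/, coda /j/.

j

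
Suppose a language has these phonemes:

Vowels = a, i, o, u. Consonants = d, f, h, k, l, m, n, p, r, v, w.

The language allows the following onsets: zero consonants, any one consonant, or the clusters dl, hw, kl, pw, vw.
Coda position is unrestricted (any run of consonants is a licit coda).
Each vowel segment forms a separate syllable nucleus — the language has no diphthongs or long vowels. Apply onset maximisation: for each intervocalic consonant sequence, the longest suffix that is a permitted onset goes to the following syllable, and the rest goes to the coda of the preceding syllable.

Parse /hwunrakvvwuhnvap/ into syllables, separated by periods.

hwun.rakv.vwuhn.vap

The vowels are u, a, u, a — 4 nuclei, so 4 syllables.
/u…a/ gap (V1→V2): cluster /nr/ — the longest permitted-onset suffix is /r/; onset = /r/, preceding coda = /n/.
/a…u/ gap (V2→V3): cluster /kvvw/ — the longest permitted-onset suffix is /vw/; onset = /vw/, preceding coda = /kv/.
/u…a/ gap (V3→V4): /hnv/ splits as /hn/ + /v/ (/v/ is the longest suffix that is a licit onset).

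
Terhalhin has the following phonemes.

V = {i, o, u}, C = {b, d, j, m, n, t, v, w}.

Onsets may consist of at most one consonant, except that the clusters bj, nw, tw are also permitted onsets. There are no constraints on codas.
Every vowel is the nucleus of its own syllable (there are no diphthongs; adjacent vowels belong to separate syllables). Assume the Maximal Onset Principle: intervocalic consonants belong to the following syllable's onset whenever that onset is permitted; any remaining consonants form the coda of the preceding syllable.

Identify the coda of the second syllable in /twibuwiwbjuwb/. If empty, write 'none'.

none

Vowels present: i, u, i, u; each is a nucleus, giving 4 syllables.
V1 /i/ – V2 /u/: /b/ is a single consonant, so it becomes the next onset.
V2 /u/ – V3 /i/: /w/ is a single consonant, so it becomes the next onset.
V3 /i/ – V4 /u/: /wbj/ splits as /w/ + /bj/ (/bj/ is the longest suffix that is a licit onset).
Putting it together: twi.bu.wiw.bjuwb.
Syllable 2 is /bu/: onset /b/, nucleus /u/, coda ∅.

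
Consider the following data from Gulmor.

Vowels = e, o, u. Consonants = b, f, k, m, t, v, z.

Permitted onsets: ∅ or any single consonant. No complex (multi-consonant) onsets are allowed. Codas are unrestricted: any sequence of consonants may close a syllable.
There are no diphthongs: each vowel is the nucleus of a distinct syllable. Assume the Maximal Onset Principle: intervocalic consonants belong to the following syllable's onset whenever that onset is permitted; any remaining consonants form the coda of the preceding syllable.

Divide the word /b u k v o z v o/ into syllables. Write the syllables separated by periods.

buk.voz.vo

Vowels present: u, o, o; each is a nucleus, giving 3 syllables.
σ1/σ2 boundary: /kv/ splits as /k/ + /v/ (/v/ is the longest suffix that is a licit onset).
σ2/σ3 boundary: /zv/; trying suffixes from longest down, /v/ is the first permitted one, so coda /z/ | onset /v/.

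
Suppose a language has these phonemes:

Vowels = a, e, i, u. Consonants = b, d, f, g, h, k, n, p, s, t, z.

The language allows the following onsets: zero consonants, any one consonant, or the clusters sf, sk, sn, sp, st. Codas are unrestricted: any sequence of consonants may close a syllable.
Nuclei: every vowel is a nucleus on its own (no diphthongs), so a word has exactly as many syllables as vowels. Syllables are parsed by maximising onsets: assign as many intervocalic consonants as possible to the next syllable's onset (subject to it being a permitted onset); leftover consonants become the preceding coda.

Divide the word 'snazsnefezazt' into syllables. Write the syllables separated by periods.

The vowels are a, e, e, a — 4 nuclei, so 4 syllables.
V1 /a/ – V2 /e/: cluster /zsn/ — the longest permitted-onset suffix is /sn/; onset = /sn/, preceding coda = /z/.
V2 /e/ – V3 /e/: /f/ → onset of the next syllable (single consonants are always licit onsets).
V3 /e/ – V4 /a/: /z/ is a single consonant, so it becomes the next onset.

snaz.sne.fe.zazt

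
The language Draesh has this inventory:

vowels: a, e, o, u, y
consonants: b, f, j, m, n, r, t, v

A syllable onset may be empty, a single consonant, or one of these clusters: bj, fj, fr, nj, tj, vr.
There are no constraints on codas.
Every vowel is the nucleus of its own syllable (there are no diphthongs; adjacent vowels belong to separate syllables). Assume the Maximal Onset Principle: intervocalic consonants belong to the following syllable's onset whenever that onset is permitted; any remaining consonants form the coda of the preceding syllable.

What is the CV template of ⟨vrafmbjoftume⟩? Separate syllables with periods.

Nuclei (vowels): a, o, u, e → 4 syllables.
V1 /a/ – V2 /o/: /fmbj/ — longest licit onset from the right is /bj/, leaving /fm/ as coda.
V2 /o/ – V3 /u/: /ft/; trying suffixes from longest down, /t/ is the first permitted one, so coda /f/ | onset /t/.
V3 /u/ – V4 /e/: /m/ is a single consonant, so it becomes the next onset.
Result: vrafm.bjof.tu.me.
Mapping each syllable to C/V: /vrafm/ → CCVCC, /bjof/ → CCVC, /tu/ → CV, /me/ → CV.

CCVCC.CCVC.CV.CV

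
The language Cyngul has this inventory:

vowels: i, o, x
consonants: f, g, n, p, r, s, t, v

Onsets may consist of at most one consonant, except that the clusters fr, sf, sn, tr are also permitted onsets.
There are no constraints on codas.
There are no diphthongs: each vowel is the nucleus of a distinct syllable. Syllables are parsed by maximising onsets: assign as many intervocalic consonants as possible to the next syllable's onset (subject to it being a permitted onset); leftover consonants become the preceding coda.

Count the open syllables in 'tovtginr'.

Nuclei (vowels): o, i → 2 syllables.
/o…i/ gap (V1→V2): /vtg/ — longest licit onset from the right is /g/, leaving /vt/ as coda.
So the parse is tovt.ginr.
Classifying each syllable: /tovt/ (closed), /ginr/ (closed).
Open syllables: 0.

0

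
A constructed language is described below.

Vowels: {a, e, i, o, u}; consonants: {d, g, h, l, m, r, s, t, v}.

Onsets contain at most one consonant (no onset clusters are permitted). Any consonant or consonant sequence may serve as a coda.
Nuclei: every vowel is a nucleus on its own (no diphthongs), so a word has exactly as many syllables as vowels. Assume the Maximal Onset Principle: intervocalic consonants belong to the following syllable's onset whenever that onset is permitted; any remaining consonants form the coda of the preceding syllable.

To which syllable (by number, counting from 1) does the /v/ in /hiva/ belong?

2

Vowels present: i, a; each is a nucleus, giving 2 syllables.
V1 /i/ – V2 /a/: /v/ is a single consonant, so it becomes the next onset.
Putting it together: hi.va.
The /v/ is in the onset of syllable 2 (/va/).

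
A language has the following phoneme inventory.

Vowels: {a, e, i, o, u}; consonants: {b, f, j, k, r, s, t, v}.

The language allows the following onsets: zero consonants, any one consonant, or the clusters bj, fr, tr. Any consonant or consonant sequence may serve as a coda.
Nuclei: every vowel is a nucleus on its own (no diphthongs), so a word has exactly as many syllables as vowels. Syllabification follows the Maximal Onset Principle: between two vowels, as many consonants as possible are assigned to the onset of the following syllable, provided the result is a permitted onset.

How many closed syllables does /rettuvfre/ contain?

2

Vowels present: e, u, e; each is a nucleus, giving 3 syllables.
/e…u/ gap (V1→V2): cluster /tt/ — the longest permitted-onset suffix is /t/; onset = /t/, preceding coda = /t/.
/u…e/ gap (V2→V3): /vfr/ splits as /v/ + /fr/ (/fr/ is the longest suffix that is a licit onset).
Putting it together: ret.tuv.fre.
Classifying each syllable: /ret/ (closed), /tuv/ (closed), /fre/ (open).
Closed syllables: 2.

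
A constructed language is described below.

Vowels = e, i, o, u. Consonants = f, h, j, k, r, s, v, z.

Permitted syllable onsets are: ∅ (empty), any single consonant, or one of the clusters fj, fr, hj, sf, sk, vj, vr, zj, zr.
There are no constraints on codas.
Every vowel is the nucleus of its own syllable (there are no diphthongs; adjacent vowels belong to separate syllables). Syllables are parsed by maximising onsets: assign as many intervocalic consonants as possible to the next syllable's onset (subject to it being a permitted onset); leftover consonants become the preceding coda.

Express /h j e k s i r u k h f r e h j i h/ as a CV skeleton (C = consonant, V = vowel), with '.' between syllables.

CCVC.CV.CVCC.CCV.CCVC

Nuclei (vowels): e, i, u, e, i → 5 syllables.
σ1/σ2 boundary: /ks/; trying suffixes from longest down, /s/ is the first permitted one, so coda /k/ | onset /s/.
σ2/σ3 boundary: /r/ is a single consonant, so it becomes the next onset.
σ3/σ4 boundary: /khfr/ — longest licit onset from the right is /fr/, leaving /kh/ as coda.
σ4/σ5 boundary: /hj/ — entire cluster is a permitted onset → onset /hj/, coda ∅.
Result: hjek.si.rukh.fre.hjih.
Mapping each syllable to C/V: /hjek/ → CCVC, /si/ → CV, /rukh/ → CVCC, /fre/ → CCV, /hjih/ → CCVC.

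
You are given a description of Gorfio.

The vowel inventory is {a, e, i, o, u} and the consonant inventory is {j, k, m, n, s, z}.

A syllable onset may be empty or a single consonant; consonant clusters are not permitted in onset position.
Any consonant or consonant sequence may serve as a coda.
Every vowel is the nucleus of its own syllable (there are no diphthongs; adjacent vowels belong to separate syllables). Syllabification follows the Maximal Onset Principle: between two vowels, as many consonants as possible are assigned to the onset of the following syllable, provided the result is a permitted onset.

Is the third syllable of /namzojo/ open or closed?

The vowels are a, o, o — 3 nuclei, so 3 syllables.
V1 /a/ – V2 /o/: /mz/ splits as /m/ + /z/ (/z/ is the longest suffix that is a licit onset).
V2 /o/ – V3 /o/: /j/ is a single consonant, so it becomes the next onset.
Putting it together: nam.zo.jo.
Syllable 3 is /jo/; it ends in its nucleus with no coda, so it is open.

open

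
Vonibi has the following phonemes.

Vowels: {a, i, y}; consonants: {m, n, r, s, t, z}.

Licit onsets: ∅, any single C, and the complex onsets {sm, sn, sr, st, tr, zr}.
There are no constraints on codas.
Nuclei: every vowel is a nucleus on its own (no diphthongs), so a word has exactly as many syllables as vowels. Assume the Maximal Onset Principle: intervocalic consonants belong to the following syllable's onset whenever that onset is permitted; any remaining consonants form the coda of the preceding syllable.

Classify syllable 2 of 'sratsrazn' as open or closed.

closed

Nuclei (vowels): a, a → 2 syllables.
σ1/σ2 boundary: cluster /tsr/ — the longest permitted-onset suffix is /sr/; onset = /sr/, preceding coda = /t/.
Syllabification: srat.srazn.
Syllable 2 is /srazn/ with coda /zn/, so it is closed.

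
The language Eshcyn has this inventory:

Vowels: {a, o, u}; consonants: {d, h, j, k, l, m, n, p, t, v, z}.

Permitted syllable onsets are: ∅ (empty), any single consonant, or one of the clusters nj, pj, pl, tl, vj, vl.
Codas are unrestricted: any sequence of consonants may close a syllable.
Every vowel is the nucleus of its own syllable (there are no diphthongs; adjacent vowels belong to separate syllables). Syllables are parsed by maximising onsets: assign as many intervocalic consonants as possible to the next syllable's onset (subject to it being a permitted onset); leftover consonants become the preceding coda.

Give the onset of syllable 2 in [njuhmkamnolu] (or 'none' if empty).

k

The vowels are u, a, o, u — 4 nuclei, so 4 syllables.
Between /u/ (V1) and /a/ (V2): /hmk/; trying suffixes from longest down, /k/ is the first permitted one, so coda /hm/ | onset /k/.
Between /a/ (V2) and /o/ (V3): /mn/; trying suffixes from longest down, /n/ is the first permitted one, so coda /m/ | onset /n/.
Between /o/ (V3) and /u/ (V4): /l/ → onset of the next syllable (single consonants are always licit onsets).
Putting it together: njuhm.kam.no.lu.
Syllable 2 is /kam/: onset /k/, nucleus /a/, coda /m/.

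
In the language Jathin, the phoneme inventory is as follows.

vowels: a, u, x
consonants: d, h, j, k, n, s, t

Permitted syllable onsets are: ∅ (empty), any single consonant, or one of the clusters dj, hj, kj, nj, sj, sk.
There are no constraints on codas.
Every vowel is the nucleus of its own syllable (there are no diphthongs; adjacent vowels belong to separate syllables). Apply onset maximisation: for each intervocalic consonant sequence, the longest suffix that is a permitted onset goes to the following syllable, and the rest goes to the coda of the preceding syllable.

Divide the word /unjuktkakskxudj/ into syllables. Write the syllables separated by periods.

u.njukt.kak.skx.udj

Vowels present: u, u, a, x, u; each is a nucleus, giving 5 syllables.
V1 /u/ – V2 /u/: /nj/ is a licit onset in full, so it all attaches to the next syllable.
V2 /u/ – V3 /a/: /ktk/; trying suffixes from longest down, /k/ is the first permitted one, so coda /kt/ | onset /k/.
V3 /a/ – V4 /x/: /ksk/ splits as /k/ + /sk/ (/sk/ is the longest suffix that is a licit onset).
V4 /x/ – V5 /u/: nothing intervenes; syllable break is V.V.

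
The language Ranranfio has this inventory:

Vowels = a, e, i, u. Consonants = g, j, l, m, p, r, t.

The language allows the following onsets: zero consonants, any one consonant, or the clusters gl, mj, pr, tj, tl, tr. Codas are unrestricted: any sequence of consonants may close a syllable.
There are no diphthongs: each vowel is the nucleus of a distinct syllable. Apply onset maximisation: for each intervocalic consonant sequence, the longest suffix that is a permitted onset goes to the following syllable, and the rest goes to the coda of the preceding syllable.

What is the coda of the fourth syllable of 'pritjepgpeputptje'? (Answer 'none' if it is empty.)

tp

Vowels present: i, e, e, u, e; each is a nucleus, giving 5 syllables.
Between /i/ (V1) and /e/ (V2): /tj/ is a licit onset in full, so it all attaches to the next syllable.
Between /e/ (V2) and /e/ (V3): /pgp/ — longest licit onset from the right is /p/, leaving /pg/ as coda.
Between /e/ (V3) and /u/ (V4): /p/ is a single consonant, so it becomes the next onset.
Between /u/ (V4) and /e/ (V5): /tptj/; trying suffixes from longest down, /tj/ is the first permitted one, so coda /tp/ | onset /tj/.
Result: pri.tjepg.pe.putp.tje.
Syllable 4 is /putp/: onset /p/, nucleus /u/, coda /tp/.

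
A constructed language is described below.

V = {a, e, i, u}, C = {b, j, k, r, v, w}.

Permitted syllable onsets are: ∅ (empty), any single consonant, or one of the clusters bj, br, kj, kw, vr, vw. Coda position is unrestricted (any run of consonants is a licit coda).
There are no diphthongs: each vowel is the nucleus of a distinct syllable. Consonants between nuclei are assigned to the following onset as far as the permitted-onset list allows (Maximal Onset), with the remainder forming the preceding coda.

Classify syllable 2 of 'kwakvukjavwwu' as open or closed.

Vowels present: a, u, a, u; each is a nucleus, giving 4 syllables.
V1 /a/ – V2 /u/: cluster /kv/ — the longest permitted-onset suffix is /v/; onset = /v/, preceding coda = /k/.
V2 /u/ – V3 /a/: cluster /kj/ — /kj/ is itself a permitted onset, so the whole cluster goes right; preceding coda = ∅.
V3 /a/ – V4 /u/: /vww/ splits as /vw/ + /w/ (/w/ is the longest suffix that is a licit onset).
So the parse is kwak.vu.kjavw.wu.
Syllable 2 is /vu/; it ends in its nucleus with no coda, so it is open.

open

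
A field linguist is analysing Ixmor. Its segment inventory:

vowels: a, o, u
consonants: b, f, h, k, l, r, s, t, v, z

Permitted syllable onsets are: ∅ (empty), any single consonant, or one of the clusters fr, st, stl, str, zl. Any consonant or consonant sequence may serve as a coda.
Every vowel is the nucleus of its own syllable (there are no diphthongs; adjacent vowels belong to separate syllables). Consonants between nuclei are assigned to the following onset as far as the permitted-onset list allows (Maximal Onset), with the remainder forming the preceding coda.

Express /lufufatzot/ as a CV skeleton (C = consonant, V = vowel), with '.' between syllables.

The vowels are u, u, a, o — 4 nuclei, so 4 syllables.
Between /u/ (V1) and /u/ (V2): /f/ is a single consonant, so it becomes the next onset.
Between /u/ (V2) and /a/ (V3): /f/ is a single consonant, so it becomes the next onset.
Between /a/ (V3) and /o/ (V4): /tz/ — longest licit onset from the right is /z/, leaving /t/ as coda.
Putting it together: lu.fu.fat.zot.
Mapping each syllable to C/V: /lu/ → CV, /fu/ → CV, /fat/ → CVC, /zot/ → CVC.

CV.CV.CVC.CVC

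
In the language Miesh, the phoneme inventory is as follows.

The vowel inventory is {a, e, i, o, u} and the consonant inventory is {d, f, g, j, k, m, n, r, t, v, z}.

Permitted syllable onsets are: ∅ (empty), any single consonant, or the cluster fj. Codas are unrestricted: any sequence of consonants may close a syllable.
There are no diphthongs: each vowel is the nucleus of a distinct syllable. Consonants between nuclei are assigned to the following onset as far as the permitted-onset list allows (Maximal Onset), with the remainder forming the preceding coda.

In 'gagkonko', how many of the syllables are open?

1

Vowels present: a, o, o; each is a nucleus, giving 3 syllables.
Between /a/ (V1) and /o/ (V2): /gk/ — longest licit onset from the right is /k/, leaving /g/ as coda.
Between /o/ (V2) and /o/ (V3): /nk/ — longest licit onset from the right is /k/, leaving /n/ as coda.
Syllabification: gag.kon.ko.
Classifying each syllable: /gag/ (closed), /kon/ (closed), /ko/ (open).
Open syllables: 1.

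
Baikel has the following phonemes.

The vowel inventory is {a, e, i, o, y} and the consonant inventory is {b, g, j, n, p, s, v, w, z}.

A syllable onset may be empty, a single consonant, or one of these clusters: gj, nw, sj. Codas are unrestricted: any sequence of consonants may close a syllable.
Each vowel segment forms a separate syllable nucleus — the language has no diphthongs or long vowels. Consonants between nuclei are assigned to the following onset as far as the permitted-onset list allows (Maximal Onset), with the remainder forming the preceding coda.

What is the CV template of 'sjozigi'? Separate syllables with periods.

CCV.CV.CV

Nuclei (vowels): o, i, i → 3 syllables.
V1 /o/ – V2 /i/: /z/ → onset of the next syllable (single consonants are always licit onsets).
V2 /i/ – V3 /i/: just /g/ — single C goes to the following onset.
Result: sjo.zi.gi.
Mapping each syllable to C/V: /sjo/ → CCV, /zi/ → CV, /gi/ → CV.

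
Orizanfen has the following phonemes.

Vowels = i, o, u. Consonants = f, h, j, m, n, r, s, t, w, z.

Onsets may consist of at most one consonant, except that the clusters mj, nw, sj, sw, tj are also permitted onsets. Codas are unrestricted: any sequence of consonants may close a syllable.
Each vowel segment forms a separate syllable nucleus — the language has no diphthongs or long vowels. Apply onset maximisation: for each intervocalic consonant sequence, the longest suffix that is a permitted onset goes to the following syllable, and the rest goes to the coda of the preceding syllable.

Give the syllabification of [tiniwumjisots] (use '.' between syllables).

The vowels are i, i, u, i, o — 5 nuclei, so 5 syllables.
/i…i/ gap (V1→V2): /n/ is a single consonant, so it becomes the next onset.
/i…u/ gap (V2→V3): just /w/ — single C goes to the following onset.
/u…i/ gap (V3→V4): /mj/ — entire cluster is a permitted onset → onset /mj/, coda ∅.
/i…o/ gap (V4→V5): /s/ → onset of the next syllable (single consonants are always licit onsets).

ti.ni.wu.mji.sots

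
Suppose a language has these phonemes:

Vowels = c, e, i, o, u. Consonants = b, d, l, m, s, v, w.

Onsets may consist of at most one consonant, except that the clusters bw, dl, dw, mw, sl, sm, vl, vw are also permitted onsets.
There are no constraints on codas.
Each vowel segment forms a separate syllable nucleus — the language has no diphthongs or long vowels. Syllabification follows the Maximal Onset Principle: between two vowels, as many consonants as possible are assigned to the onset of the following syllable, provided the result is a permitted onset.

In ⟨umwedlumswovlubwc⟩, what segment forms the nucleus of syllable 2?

e

Nuclei (vowels): u, e, u, o, u, c → 6 syllables.
The second nucleus (vowel 2 from the left) is /e/.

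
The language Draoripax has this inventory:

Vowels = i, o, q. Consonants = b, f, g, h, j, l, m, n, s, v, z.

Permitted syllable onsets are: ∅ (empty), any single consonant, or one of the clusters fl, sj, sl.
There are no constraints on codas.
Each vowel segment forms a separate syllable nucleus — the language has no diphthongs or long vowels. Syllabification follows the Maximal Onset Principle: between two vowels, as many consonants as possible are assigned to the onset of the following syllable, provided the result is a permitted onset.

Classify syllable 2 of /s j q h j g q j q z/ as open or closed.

Nuclei (vowels): q, q, q → 3 syllables.
Between /q/ (V1) and /q/ (V2): /hjg/ — longest licit onset from the right is /g/, leaving /hj/ as coda.
Between /q/ (V2) and /q/ (V3): just /j/ — single C goes to the following onset.
Putting it together: sjqhj.gq.jqz.
Syllable 2 is /gq/; it ends in its nucleus with no coda, so it is open.

open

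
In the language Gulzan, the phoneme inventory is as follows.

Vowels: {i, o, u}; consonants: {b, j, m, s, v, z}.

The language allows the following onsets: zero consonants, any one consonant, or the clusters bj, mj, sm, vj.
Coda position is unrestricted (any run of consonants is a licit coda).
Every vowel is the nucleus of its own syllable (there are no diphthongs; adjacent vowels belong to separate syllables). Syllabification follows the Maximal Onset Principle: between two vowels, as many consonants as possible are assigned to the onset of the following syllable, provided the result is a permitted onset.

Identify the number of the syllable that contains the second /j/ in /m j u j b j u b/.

The vowels are u, u — 2 nuclei, so 2 syllables.
V1 /u/ – V2 /u/: cluster /jbj/ — the longest permitted-onset suffix is /bj/; onset = /bj/, preceding coda = /j/.
Syllabification: mjuj.bjub.
The second /j/ is in the coda of syllable 1 (/mjuj/).

1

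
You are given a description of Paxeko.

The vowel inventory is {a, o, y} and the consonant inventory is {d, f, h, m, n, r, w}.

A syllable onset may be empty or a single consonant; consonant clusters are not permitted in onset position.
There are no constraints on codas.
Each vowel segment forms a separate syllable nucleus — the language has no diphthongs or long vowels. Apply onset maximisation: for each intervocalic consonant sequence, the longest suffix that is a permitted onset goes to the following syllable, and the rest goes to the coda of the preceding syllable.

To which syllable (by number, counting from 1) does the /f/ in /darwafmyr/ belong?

2

The vowels are a, a, y — 3 nuclei, so 3 syllables.
σ1/σ2 boundary: /rw/ splits as /r/ + /w/ (/w/ is the longest suffix that is a licit onset).
σ2/σ3 boundary: /fm/; trying suffixes from longest down, /m/ is the first permitted one, so coda /f/ | onset /m/.
So the parse is dar.waf.myr.
The /f/ is in the coda of syllable 2 (/waf/).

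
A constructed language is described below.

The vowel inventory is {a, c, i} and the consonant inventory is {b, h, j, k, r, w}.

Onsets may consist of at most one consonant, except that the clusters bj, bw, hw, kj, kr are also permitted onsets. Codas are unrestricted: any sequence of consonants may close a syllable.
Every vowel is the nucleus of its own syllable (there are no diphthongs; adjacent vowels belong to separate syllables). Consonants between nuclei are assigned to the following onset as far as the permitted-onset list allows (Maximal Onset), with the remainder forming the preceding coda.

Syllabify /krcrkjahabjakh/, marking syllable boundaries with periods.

The vowels are c, a, a, a — 4 nuclei, so 4 syllables.
Between /c/ (V1) and /a/ (V2): /rkj/; trying suffixes from longest down, /kj/ is the first permitted one, so coda /r/ | onset /kj/.
Between /a/ (V2) and /a/ (V3): /h/ is a single consonant, so it becomes the next onset.
Between /a/ (V3) and /a/ (V4): /bj/ — entire cluster is a permitted onset → onset /bj/, coda ∅.

krcr.kja.ha.bjakh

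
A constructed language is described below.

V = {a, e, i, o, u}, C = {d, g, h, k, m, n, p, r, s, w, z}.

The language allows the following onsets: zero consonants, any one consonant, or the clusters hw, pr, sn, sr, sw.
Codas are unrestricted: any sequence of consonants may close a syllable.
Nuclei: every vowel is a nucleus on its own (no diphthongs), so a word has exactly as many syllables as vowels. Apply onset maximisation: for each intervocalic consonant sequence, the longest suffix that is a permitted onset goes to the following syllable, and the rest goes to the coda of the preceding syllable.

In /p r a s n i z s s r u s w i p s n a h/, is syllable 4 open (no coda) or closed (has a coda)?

closed

Vowels present: a, i, u, i, a; each is a nucleus, giving 5 syllables.
Between /a/ (V1) and /i/ (V2): /sn/ is a licit onset in full, so it all attaches to the next syllable.
Between /i/ (V2) and /u/ (V3): cluster /zssr/ — the longest permitted-onset suffix is /sr/; onset = /sr/, preceding coda = /zs/.
Between /u/ (V3) and /i/ (V4): /sw/ — entire cluster is a permitted onset → onset /sw/, coda ∅.
Between /i/ (V4) and /a/ (V5): cluster /psn/ — the longest permitted-onset suffix is /sn/; onset = /sn/, preceding coda = /p/.
Syllabification: pra.snizs.sru.swip.snah.
Syllable 4 is /swip/ with coda /p/, so it is closed.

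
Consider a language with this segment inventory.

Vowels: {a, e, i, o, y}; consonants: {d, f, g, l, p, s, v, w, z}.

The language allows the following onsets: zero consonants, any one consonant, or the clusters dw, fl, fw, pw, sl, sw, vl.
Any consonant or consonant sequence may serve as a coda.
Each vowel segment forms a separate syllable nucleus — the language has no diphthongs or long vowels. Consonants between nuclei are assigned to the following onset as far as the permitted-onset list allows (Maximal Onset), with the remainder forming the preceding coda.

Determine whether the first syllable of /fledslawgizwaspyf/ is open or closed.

closed

The vowels are e, a, i, a, y — 5 nuclei, so 5 syllables.
Between /e/ (V1) and /a/ (V2): /dsl/ — longest licit onset from the right is /sl/, leaving /d/ as coda.
Between /a/ (V2) and /i/ (V3): /wg/ — longest licit onset from the right is /g/, leaving /w/ as coda.
Between /i/ (V3) and /a/ (V4): cluster /zw/ — the longest permitted-onset suffix is /w/; onset = /w/, preceding coda = /z/.
Between /a/ (V4) and /y/ (V5): /sp/; trying suffixes from longest down, /p/ is the first permitted one, so coda /s/ | onset /p/.
Putting it together: fled.slaw.giz.was.pyf.
Syllable 1 is /fled/ with coda /d/, so it is closed.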